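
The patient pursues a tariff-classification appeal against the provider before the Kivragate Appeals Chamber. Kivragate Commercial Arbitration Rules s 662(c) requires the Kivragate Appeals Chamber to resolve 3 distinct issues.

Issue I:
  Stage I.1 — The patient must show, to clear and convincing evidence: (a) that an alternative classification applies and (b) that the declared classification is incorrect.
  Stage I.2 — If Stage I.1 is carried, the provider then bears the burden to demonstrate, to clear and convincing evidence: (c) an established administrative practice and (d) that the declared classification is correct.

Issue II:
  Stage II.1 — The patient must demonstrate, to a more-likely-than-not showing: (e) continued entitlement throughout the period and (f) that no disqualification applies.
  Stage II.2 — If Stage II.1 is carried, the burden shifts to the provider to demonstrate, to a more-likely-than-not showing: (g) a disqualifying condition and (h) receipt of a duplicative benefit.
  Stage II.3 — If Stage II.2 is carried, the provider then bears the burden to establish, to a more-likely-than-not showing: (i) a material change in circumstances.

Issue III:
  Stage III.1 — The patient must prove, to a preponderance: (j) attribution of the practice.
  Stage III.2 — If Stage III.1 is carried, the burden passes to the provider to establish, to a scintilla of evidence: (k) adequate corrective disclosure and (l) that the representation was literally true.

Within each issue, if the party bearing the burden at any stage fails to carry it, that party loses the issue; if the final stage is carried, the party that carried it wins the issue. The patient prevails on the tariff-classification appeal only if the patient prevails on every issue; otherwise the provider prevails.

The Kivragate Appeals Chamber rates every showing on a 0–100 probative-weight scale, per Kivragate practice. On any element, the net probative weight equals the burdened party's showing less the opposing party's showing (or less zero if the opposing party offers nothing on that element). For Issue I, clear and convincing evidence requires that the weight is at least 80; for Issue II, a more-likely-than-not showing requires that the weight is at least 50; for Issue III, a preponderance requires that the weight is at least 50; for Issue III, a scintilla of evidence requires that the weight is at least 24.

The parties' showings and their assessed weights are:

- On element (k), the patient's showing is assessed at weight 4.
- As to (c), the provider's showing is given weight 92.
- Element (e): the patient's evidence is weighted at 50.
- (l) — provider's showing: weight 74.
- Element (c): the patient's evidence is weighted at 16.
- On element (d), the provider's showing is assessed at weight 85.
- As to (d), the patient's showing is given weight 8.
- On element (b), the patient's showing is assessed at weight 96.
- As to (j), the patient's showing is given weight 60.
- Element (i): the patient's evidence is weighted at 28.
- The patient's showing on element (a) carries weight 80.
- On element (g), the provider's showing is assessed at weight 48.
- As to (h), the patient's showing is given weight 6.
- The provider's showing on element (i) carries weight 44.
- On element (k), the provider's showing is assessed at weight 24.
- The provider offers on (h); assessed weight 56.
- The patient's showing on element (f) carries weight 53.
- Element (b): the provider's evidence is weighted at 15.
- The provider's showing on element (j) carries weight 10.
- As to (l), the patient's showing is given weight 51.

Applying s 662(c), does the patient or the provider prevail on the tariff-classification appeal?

— Issue I —
Stage I.1 (patient, clear and convincing evidence, weight is at least 80): (a) 80 ≥ 80 — meets; (b) net 96−15=81 ≥ 80 — meets.
  Stage I.1 carried; the burden shifts to the provider.
Stage I.2 (provider, clear and convincing evidence, weight is at least 80): (c) net 92−16=76 < 80 — fails; (d) net 85−8=77 < 80 — fails.
  Stage I.2 not carried; the provider fails its burden.
The analysis ends at Stage I.2; the patient prevails on this issue.
— Issue II —
Stage II.1 — burden on patient; standard: a more-likely-than-not showing (weight is at least 50).
    (e): 50 ≥ 50 [met]
    (f): 53 ≥ 50 [met]
  Stage II.1 carried; the burden shifts to the provider.
Stage II.2 — burden on provider; standard: a more-likely-than-not showing (weight is at least 50).
    (g): 48 < 50 [not met]
    (h): 56 − 6 = 50 ≥ 50 [met]
  Stage II.2 not carried; the provider fails its burden.
The analysis ends at Stage II.2; the patient prevails on this issue.
— Issue III —
Stage III.1 (patient, a preponderance, weight is at least 50): (j) net 60−10=50 ≥ 50 — meets.
  All elements met. The burden passes to the provider.
Stage III.2 (provider, a scintilla of evidence, weight is at least 24): (k) net 24−4=20 < 24 — fails; (l) net 74−51=23 < 24 — fails.
  Stage III.2 not carried; the provider fails its burden.
So the patient prevails on this issue.
Per-issue: Issue I → patient; Issue II → patient; Issue III → patient. The patient must prevail on every issue; overall, the patient prevails.

patient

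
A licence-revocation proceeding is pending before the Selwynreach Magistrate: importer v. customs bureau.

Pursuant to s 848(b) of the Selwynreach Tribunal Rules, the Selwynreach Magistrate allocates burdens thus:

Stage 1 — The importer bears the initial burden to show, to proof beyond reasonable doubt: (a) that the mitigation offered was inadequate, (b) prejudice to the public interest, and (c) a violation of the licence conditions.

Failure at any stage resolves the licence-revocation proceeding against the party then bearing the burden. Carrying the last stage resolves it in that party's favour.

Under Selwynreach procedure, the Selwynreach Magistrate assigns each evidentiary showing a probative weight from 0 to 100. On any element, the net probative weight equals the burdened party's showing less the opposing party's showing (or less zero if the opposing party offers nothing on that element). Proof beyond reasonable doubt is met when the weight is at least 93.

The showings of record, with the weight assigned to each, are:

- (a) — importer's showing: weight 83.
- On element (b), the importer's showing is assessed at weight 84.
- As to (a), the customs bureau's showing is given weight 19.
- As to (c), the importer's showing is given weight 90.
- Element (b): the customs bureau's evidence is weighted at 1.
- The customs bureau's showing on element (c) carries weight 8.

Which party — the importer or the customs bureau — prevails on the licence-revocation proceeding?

Stage 1 (importer, proof beyond reasonable doubt, weight is at least 93): (a) net 83−19=64 < 93 — fails; (b) net 84−1=83 < 93 — fails; (c) net 90−8=82 < 93 — fails.
  The importer does not carry Stage 1.
So the customs bureau prevails.

customs bureau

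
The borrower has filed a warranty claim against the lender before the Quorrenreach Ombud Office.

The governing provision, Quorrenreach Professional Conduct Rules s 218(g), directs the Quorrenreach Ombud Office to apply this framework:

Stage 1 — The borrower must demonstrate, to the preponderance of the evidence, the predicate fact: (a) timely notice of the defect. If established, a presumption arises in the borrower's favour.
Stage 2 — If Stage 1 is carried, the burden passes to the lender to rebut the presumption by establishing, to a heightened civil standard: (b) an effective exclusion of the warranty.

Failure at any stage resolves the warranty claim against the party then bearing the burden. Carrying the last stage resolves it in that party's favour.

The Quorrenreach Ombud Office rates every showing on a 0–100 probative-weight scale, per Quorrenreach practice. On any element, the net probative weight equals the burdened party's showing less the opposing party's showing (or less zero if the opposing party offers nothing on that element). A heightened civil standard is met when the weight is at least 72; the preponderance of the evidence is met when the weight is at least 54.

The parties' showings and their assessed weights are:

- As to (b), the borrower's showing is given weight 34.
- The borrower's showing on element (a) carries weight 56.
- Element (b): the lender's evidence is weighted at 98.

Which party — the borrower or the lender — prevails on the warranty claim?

borrower

Stage 1 — burden on borrower; standard: the preponderance of the evidence (weight is at least 54).
    (a): 56 ≥ 54 [met]
  Stage 1 carried; the burden shifts to the lender.
Stage 2 — burden on lender; standard: a heightened civil standard (weight is at least 72).
    (b): 98 − 34 = 64 < 72 [not met]
  Stage 2 not carried; the lender fails its burden.
The analysis ends at Stage 2; the borrower prevails.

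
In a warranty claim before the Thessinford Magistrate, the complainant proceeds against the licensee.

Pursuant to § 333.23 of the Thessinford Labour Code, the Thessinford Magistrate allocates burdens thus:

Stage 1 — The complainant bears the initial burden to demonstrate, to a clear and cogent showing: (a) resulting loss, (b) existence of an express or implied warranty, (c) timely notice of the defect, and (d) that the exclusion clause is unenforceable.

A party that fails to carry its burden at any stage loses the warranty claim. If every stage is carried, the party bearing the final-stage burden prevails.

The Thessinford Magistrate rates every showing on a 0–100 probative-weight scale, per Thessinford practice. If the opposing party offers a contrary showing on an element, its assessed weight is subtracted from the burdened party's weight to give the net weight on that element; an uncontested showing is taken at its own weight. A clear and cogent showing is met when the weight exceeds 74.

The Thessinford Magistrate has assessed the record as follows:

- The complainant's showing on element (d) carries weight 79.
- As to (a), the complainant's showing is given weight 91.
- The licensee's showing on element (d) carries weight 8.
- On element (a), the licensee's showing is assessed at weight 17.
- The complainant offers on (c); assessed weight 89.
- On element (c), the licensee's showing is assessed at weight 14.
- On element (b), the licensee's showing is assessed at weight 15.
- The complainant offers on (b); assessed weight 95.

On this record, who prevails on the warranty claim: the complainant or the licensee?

Stage 1 — burden on complainant; standard: a clear and cogent showing (weight exceeds 74).
    (a): 91 − 17 = 74 ≤ 74 [not met]
    (b): 95 − 15 = 80 > 74 [met]
    (c): 89 − 14 = 75 > 74 [met]
    (d): 79 − 8 = 71 ≤ 74 [not met]
  The complainant does not carry Stage 1.
The analysis ends at Stage 1; the licensee prevails.

licensee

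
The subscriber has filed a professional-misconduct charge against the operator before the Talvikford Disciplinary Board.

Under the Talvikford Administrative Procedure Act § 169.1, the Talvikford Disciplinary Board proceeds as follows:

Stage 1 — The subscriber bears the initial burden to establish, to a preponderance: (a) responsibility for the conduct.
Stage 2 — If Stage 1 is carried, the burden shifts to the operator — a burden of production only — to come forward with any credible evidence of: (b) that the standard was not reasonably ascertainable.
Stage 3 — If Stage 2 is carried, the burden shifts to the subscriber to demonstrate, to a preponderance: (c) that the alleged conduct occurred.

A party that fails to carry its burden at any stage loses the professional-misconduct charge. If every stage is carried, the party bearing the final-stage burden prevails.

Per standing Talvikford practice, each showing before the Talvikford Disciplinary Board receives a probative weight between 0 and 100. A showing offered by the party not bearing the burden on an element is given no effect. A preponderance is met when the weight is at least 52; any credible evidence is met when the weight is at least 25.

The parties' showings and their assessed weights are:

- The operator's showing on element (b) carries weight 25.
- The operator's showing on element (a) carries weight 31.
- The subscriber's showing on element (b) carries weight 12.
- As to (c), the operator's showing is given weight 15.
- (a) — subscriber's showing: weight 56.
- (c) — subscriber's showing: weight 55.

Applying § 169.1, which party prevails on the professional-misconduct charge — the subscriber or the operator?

Stage 1 — burden on subscriber; standard: a preponderance (weight is at least 52).
    (a): 56 (operator's 31 disregarded) ≥ 52 [met]
  Stage 1 carried; the burden shifts to the operator.
Stage 2 — burden on operator; standard: any credible evidence (weight is at least 25).
    (b): 25 (subscriber's 12 disregarded) ≥ 25 [met]
  Stage 2 carried; the burden shifts to the subscriber.
Stage 3 — burden on subscriber; standard: a preponderance (weight is at least 52).
    (c): 55 (operator's 15 disregarded) ≥ 52 [met]
  The subscriber carries the last stage.
With every stage satisfied, the subscriber prevails.

subscriber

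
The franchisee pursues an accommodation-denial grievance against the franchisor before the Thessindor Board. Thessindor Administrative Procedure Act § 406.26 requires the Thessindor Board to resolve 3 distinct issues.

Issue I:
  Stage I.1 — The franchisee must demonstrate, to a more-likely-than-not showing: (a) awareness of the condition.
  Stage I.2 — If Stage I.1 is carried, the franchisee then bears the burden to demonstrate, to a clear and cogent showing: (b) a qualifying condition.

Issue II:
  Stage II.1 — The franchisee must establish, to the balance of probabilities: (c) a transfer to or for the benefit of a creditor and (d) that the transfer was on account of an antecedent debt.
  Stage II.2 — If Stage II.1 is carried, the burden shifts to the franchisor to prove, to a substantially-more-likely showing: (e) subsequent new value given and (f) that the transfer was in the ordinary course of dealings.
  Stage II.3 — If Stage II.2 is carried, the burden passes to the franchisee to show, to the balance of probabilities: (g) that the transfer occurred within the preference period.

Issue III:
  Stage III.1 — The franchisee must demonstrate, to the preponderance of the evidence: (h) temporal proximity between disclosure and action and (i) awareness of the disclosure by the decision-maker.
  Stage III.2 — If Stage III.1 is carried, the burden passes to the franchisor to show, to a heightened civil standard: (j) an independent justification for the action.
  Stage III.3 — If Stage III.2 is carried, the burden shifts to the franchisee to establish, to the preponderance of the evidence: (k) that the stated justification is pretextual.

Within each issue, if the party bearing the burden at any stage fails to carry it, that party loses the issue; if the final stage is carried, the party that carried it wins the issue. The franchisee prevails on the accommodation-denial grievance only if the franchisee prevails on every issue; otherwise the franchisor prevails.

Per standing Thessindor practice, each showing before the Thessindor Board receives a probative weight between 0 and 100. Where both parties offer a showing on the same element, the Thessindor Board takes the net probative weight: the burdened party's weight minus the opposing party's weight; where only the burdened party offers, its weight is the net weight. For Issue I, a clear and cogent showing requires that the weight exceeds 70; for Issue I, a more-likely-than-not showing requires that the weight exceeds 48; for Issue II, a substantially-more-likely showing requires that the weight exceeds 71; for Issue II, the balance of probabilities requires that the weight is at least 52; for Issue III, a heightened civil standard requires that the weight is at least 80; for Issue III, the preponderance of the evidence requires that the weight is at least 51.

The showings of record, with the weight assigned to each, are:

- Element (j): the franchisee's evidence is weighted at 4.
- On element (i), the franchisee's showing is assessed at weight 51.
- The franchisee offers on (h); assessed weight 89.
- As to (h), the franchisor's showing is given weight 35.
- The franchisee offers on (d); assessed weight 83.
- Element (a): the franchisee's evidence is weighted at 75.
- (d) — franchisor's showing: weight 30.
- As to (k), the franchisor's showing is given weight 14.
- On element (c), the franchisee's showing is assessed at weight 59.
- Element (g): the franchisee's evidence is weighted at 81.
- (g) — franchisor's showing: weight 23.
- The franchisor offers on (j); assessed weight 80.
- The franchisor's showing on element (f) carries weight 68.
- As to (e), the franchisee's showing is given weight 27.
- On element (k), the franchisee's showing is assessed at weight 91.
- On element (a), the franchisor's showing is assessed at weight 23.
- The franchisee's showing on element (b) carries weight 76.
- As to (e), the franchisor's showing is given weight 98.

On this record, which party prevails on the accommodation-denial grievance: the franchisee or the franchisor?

franchisee

— Issue I —
Stage I.1 (franchisee, a more-likely-than-not showing, weight exceeds 48): (a) net 75−23=52 > 48 — meets.
  Stage I.1 carried; the burden remains with the franchisee.
Stage I.2 (franchisee, a clear and cogent showing, weight exceeds 70): (b) 76 > 70 — meets.
  All elements met at the final stage.
Every stage carried; the franchisee prevails on this issue.
— Issue II —
At Stage II.1 the franchisee must meet the balance of probabilities (weight is at least 52): on (c) the weight is 59, which does reach 52, so (c) meets the standard; on (d) the weight is 83 less the opposing 30 gives net 53, which does reach 52, so (d) meets the standard.
  Stage II.1 is satisfied; the onus moves to the franchisor.
At Stage II.2 the franchisor must meet a substantially-more-likely showing (weight exceeds 71): on (e) the weight is 98 less the opposing 27 gives net 71, which does not exceed 71, so (e) does not meet the standard; on (f) the weight is 68, which does not exceed 71, so (f) does not meet the standard.
  The franchisor does not carry Stage II.2.
The analysis ends at Stage II.2; the franchisee prevails on this issue.
— Issue III —
At Stage III.1 the franchisee must meet the preponderance of the evidence (weight is at least 51): on (h) the weight is 89 less the opposing 35 gives net 54, ≥ 51, so (h) meets the standard; on (i) the weight is 51, which does reach 51, so (i) meets the standard.
  The franchisee carries Stage III.1; the franchisor now bears the burden.
At Stage III.2 the franchisor must meet a heightened civil standard (weight is at least 80): on (j) the weight is 80 less the opposing 4 gives net 76, < 80, so (j) does not meet the standard.
  Stage III.2 not carried; the franchisor fails its burden.
The analysis ends at Stage III.2; the franchisee prevails on this issue.
Per-issue: Issue I → franchisee; Issue II → franchisee; Issue III → franchisee. The franchisee must prevail on every issue; overall, the franchisee prevails.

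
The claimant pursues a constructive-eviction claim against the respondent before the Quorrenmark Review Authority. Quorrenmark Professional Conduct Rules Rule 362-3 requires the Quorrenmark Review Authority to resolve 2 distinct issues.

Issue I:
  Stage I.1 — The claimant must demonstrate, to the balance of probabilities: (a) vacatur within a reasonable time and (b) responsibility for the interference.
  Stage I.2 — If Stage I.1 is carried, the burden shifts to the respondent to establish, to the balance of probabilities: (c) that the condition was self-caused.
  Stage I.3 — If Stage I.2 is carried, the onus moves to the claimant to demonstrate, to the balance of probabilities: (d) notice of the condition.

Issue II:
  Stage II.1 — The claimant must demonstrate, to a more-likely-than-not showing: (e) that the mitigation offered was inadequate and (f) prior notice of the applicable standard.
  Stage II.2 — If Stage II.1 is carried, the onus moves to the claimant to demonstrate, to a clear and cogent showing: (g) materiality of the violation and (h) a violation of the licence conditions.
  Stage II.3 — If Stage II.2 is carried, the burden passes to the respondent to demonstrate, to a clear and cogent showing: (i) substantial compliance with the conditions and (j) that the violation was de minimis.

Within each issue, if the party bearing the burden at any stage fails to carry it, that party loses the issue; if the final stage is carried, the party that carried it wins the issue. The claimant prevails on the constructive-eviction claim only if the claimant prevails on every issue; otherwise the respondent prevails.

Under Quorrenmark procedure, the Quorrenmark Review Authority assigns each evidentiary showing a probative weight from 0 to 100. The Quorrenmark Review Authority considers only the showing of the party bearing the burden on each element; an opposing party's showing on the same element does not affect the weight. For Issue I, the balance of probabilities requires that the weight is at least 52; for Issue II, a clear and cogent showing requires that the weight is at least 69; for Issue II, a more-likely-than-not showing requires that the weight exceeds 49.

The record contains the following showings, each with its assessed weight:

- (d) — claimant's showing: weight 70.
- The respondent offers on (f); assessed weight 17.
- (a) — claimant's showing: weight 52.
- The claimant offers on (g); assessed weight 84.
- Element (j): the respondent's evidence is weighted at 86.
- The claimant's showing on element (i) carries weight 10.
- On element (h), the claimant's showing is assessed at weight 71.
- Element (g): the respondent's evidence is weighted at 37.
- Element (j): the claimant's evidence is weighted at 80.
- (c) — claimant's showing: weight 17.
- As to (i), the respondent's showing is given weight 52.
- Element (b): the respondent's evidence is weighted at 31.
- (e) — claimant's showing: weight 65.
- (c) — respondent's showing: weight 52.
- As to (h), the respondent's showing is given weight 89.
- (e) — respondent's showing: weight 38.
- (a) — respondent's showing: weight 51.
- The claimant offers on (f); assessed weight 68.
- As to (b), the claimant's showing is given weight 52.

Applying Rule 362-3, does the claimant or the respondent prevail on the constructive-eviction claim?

claimant

— Issue I —
Stage I.1 — burden on claimant; standard: the balance of probabilities (weight is at least 52).
    (a): 52 (respondent's 51 disregarded) ≥ 52 [met]
    (b): 52 (respondent's 31 disregarded) ≥ 52 [met]
  The claimant carries Stage I.1; the respondent now bears the burden.
Stage I.2 — burden on respondent; standard: the balance of probabilities (weight is at least 52).
    (c): 52 (claimant's 17 disregarded) ≥ 52 [met]
  Stage I.2 carried; the burden shifts to the claimant.
Stage I.3 — burden on claimant; standard: the balance of probabilities (weight is at least 52).
    (d): 70 ≥ 52 [met]
  Stage I.3 carried; the final stage is satisfied.
With every stage satisfied, the claimant prevails on this issue.
— Issue II —
Stage II.1 (claimant, a more-likely-than-not showing, weight exceeds 49): (e) 65 (respondent's 38 disregarded) > 49 — meets; (f) 68 (respondent's 17 disregarded) > 49 — meets.
  Stage II.1 carried; the burden remains with the claimant.
Stage II.2 (claimant, a clear and cogent showing, weight is at least 69): (g) 84 (respondent's 37 disregarded) ≥ 69 — meets; (h) 71 (respondent's 89 disregarded) ≥ 69 — meets.
  The claimant carries Stage II.2; the respondent now bears the burden.
Stage II.3 (respondent, a clear and cogent showing, weight is at least 69): (i) 52 (claimant's 10 disregarded) < 69 — fails; (j) 86 (claimant's 80 disregarded) ≥ 69 — meets.
  Not every element is met, so the respondent fails to carry Stage II.3.
The analysis ends at Stage II.3; the claimant prevails on this issue.
Per-issue: Issue I → claimant; Issue II → claimant. The claimant must prevail on every issue; overall, the claimant prevails.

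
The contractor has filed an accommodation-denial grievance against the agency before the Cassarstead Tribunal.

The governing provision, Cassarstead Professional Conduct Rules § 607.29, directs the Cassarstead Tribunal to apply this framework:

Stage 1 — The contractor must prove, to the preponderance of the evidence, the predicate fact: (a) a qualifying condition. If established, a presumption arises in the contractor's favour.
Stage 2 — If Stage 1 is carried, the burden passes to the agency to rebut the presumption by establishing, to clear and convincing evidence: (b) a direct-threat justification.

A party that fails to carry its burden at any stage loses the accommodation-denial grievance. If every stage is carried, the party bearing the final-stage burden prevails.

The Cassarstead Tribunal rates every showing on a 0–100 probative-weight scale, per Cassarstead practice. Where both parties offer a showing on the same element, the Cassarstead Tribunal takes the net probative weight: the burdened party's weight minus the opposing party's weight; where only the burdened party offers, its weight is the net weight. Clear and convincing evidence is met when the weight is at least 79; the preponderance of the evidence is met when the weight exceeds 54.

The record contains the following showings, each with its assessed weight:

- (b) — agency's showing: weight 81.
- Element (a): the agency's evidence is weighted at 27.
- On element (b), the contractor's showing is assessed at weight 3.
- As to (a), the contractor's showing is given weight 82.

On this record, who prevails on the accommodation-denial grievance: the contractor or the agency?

Stage 1 — burden on contractor; standard: the preponderance of the evidence (weight exceeds 54).
    (a): 82 − 27 = 55 > 54 [met]
  All elements met. The burden passes to the agency.
Stage 2 — burden on agency; standard: clear and convincing evidence (weight is at least 79).
    (b): 81 − 3 = 78 < 79 [not met]
  Stage 2 not carried; the agency fails its burden.
So the contractor prevails.

contractor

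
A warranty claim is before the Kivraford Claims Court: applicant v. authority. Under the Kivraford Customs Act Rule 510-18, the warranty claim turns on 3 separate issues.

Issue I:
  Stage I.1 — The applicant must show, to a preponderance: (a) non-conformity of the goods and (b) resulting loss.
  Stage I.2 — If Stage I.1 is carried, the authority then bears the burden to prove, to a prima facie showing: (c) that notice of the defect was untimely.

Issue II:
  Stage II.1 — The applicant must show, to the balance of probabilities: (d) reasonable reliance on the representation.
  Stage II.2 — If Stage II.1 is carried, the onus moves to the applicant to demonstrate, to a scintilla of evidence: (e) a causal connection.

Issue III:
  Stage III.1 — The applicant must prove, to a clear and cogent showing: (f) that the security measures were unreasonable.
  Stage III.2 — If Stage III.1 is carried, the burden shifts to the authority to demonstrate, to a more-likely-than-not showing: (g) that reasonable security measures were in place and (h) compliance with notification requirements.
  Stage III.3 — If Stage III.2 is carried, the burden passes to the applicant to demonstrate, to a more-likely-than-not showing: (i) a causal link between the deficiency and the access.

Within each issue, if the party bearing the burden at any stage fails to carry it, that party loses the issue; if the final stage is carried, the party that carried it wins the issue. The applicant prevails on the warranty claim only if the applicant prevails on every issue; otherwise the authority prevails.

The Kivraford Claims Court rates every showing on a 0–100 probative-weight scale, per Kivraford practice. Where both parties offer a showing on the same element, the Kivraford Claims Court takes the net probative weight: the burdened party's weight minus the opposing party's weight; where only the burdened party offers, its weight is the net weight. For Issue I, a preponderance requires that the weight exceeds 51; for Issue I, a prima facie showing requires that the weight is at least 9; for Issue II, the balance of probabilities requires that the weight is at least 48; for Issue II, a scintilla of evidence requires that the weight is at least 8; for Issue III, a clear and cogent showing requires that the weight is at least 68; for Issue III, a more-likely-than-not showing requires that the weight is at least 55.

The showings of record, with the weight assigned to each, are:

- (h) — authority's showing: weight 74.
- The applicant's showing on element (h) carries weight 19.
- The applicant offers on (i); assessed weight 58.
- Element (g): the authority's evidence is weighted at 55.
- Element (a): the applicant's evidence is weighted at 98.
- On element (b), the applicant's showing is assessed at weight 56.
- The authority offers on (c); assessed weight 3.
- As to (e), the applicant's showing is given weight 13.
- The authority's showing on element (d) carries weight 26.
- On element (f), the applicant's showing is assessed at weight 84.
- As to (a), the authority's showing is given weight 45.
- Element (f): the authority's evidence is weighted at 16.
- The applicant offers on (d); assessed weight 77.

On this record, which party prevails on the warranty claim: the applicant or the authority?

— Issue I —
Stage I.1 — burden on applicant; standard: a preponderance (weight exceeds 51).
    (a): 98 − 45 = 53 > 51 [met]
    (b): 56 > 51 [met]
  Stage I.1 carried; the burden shifts to the authority.
Stage I.2 — burden on authority; standard: a prima facie showing (weight is at least 9).
    (c): 3 < 9 [not met]
  Not every element is met, so the authority fails to carry Stage I.2.
The applicant prevails on this issue.
— Issue II —
Stage II.1 (applicant, the balance of probabilities, weight is at least 48): (d) net 77−26=51 ≥ 48 — meets.
  All elements met. The applicant retains the burden for Stage II.2.
Stage II.2 (applicant, a scintilla of evidence, weight is at least 8): (e) 13 ≥ 8 — meets.
  All elements met at the final stage.
Every stage carried; the applicant prevails on this issue.
— Issue III —
At Stage III.1 the applicant must meet a clear and cogent showing (weight is at least 68): on (f) the weight is 84 less the opposing 16 gives net 68, which does reach 68, so (f) meets the standard.
  Stage III.1 is satisfied; the onus moves to the authority.
At Stage III.2 the authority must meet a more-likely-than-not showing (weight is at least 55): on (g) the weight is 55, ≥ 55, so (g) meets the standard; on (h) the weight is 74 less the opposing 19 gives net 55, ≥ 55, so (h) meets the standard.
  All elements met. The burden passes to the applicant.
At Stage III.3 the applicant must meet a more-likely-than-not showing (weight is at least 55): on (i) the weight is 58, ≥ 55, so (i) meets the standard.
  Stage III.3 carried; the final stage is satisfied.
All stages carried — the applicant prevails on this issue.
Per-issue: Issue I → applicant; Issue II → applicant; Issue III → applicant. The applicant must prevail on every issue; overall, the applicant prevails.

applicant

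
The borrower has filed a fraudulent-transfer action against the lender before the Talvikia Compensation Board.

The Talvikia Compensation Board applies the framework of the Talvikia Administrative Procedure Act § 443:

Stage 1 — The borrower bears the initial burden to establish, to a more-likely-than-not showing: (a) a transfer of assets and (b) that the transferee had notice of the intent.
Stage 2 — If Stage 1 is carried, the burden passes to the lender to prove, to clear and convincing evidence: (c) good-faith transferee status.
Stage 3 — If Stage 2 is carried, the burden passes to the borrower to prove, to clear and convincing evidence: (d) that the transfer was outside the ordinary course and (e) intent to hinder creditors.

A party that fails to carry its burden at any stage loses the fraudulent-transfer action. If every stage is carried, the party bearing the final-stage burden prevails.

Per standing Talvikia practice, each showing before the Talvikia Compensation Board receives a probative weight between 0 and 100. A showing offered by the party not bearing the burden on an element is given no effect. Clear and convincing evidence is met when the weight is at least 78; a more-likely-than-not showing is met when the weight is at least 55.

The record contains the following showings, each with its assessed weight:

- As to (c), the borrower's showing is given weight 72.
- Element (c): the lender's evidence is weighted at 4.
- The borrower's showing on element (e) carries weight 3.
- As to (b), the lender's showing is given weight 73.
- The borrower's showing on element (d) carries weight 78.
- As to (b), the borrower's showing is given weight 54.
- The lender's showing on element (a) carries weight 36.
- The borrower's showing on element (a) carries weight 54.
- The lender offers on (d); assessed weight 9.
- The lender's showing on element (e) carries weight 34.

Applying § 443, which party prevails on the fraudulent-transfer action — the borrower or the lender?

At Stage 1 the borrower must meet a more-likely-than-not showing (weight is at least 55): on (a) the weight is 54 (the lender's 36 is given no effect), < 55, so (a) does not meet the standard; on (b) the weight is 54 (the lender's 73 is given no effect), which does not reach 55, so (b) does not meet the standard.
  The borrower does not carry Stage 1.
So the lender prevails.

lender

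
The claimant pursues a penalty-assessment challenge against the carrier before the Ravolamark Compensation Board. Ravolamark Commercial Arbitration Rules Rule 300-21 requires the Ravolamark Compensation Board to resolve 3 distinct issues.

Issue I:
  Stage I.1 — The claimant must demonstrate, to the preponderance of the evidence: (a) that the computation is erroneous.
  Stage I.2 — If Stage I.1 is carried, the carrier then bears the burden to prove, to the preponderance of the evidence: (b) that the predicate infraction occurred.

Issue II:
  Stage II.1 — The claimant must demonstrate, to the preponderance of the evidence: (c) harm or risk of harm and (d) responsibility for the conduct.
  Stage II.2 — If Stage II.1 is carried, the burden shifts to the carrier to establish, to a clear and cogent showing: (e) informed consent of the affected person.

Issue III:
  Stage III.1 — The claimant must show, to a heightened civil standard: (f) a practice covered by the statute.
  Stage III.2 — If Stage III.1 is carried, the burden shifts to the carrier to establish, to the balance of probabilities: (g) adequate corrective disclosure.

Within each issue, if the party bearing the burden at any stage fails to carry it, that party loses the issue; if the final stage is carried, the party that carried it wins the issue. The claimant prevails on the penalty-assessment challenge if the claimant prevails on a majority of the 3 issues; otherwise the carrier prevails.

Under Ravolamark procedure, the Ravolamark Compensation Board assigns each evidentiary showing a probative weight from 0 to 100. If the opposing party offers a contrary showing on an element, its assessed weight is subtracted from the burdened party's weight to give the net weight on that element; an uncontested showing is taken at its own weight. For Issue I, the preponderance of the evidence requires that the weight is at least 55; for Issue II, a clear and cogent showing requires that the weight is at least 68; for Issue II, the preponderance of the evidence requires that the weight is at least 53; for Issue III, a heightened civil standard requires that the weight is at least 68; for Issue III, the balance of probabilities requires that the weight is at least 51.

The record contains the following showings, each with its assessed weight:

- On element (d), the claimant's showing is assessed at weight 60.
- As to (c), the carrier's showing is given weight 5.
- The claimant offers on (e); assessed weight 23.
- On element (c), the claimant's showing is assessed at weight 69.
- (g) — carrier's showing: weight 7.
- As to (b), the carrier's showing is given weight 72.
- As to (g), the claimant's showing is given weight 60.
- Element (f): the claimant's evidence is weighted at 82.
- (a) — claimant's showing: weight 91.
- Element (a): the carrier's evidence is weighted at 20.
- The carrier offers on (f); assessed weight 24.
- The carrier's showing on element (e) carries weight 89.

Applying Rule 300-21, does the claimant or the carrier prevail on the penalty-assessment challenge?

carrier

— Issue I —
Stage I.1 — burden on claimant; standard: the preponderance of the evidence (weight is at least 55).
    (a): 91 − 20 = 71 ≥ 55 [met]
  All elements met. The burden passes to the carrier.
Stage I.2 — burden on carrier; standard: the preponderance of the evidence (weight is at least 55).
    (b): 72 ≥ 55 [met]
  The carrier carries the last stage.
With every stage satisfied, the carrier prevails on this issue.
— Issue II —
At Stage II.1 the claimant must meet the preponderance of the evidence (weight is at least 53): on (c) the weight is 69 less the opposing 5 gives net 64, ≥ 53, so (c) meets the standard; on (d) the weight is 60, which does reach 53, so (d) meets the standard.
  The claimant carries Stage II.1; the carrier now bears the burden.
At Stage II.2 the carrier must meet a clear and cogent showing (weight is at least 68): on (e) the weight is 89 less the opposing 23 gives net 66, which does not reach 68, so (e) does not meet the standard.
  Stage II.2 not carried; the carrier fails its burden.
So the claimant prevails on this issue.
— Issue III —
Stage III.1 — burden on claimant; standard: a heightened civil standard (weight is at least 68).
    (f): 82 − 24 = 58 < 68 [not met]
  Stage III.1 not carried; the claimant fails its burden.
The carrier prevails on this issue.
Per-issue: Issue I → carrier; Issue II → claimant; Issue III → carrier. The claimant must prevail on a majority of issues; overall, the carrier prevails.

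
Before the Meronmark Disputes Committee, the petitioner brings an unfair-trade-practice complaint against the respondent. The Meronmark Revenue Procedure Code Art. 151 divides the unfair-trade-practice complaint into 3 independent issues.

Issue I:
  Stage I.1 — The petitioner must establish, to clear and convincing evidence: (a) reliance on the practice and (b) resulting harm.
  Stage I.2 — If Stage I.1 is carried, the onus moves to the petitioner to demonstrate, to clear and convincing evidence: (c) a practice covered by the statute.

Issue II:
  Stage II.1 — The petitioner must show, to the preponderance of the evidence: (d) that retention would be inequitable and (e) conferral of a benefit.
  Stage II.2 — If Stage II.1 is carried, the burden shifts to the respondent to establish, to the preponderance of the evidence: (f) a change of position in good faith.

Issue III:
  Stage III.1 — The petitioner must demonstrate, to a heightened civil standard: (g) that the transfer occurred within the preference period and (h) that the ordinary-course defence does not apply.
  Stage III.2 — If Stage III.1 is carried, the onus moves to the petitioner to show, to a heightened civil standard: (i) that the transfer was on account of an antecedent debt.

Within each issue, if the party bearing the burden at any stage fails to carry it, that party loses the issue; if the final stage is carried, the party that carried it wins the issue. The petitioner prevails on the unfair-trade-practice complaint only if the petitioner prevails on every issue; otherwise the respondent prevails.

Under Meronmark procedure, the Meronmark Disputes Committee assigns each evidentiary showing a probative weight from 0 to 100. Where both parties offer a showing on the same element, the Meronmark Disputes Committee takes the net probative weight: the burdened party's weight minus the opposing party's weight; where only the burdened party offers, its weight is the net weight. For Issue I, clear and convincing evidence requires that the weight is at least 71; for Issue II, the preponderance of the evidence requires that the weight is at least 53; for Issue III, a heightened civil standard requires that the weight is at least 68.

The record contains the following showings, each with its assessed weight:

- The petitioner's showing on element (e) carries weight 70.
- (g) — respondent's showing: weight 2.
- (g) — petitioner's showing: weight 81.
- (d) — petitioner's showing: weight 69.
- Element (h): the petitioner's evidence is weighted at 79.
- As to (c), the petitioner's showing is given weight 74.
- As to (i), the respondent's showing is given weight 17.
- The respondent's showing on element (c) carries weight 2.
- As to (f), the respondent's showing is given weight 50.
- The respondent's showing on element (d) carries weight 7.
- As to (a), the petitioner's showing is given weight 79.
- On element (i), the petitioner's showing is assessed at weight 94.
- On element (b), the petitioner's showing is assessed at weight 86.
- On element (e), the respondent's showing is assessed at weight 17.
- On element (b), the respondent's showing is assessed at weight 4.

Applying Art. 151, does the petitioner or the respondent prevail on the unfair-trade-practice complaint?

— Issue I —
At Stage I.1 the petitioner must meet clear and convincing evidence (weight is at least 71): on (a) the weight is 79, ≥ 71, so (a) meets the standard; on (b) the weight is 86 less the opposing 4 gives net 82, which does reach 71, so (b) meets the standard.
  Stage I.1 is satisfied; the petitioner continues to bear the burden.
At Stage I.2 the petitioner must meet clear and convincing evidence (weight is at least 71): on (c) the weight is 74 less the opposing 2 gives net 72, which does reach 71, so (c) meets the standard.
  The petitioner carries the last stage.
All stages carried — the petitioner prevails on this issue.
— Issue II —
At Stage II.1 the petitioner must meet the preponderance of the evidence (weight is at least 53): on (d) the weight is 69 less the opposing 7 gives net 62, which does reach 53, so (d) meets the standard; on (e) the weight is 70 less the opposing 17 gives net 53, ≥ 53, so (e) meets the standard.
  Stage II.1 carried; the burden shifts to the respondent.
At Stage II.2 the respondent must meet the preponderance of the evidence (weight is at least 53): on (f) the weight is 50, < 53, so (f) does not meet the standard.
  The respondent does not carry Stage II.2.
The analysis ends at Stage II.2; the petitioner prevails on this issue.
— Issue III —
Stage III.1 — burden on petitioner; standard: a heightened civil standard (weight is at least 68).
    (g): 81 − 2 = 79 ≥ 68 [met]
    (h): 79 ≥ 68 [met]
  Stage III.1 carried; the burden remains with the petitioner.
Stage III.2 — burden on petitioner; standard: a heightened civil standard (weight is at least 68).
    (i): 94 − 17 = 77 ≥ 68 [met]
  The petitioner carries the last stage.
Every stage carried; the petitioner prevails on this issue.
Per-issue: Issue I → petitioner; Issue II → petitioner; Issue III → petitioner. The petitioner must prevail on every issue; overall, the petitioner prevails.

petitioner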